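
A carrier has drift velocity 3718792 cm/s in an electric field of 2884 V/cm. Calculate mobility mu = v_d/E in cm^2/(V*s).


Step 1: mu = v_d / E
Step 2: mu = 3718792 / 2884
Step 3: mu = 1289.46 cm^2/(V*s)

1289.46


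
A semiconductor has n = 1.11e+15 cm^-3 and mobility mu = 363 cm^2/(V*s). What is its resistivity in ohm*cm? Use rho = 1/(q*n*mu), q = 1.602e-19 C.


Step 1: sigma = q * n * mu = 1.602e-19 * 1.11e+15 * 363 = 6.45494e-02 S/cm
Step 2: rho = 1 / sigma = 1 / 6.45494e-02 = 15.49 ohm*cm

15.49


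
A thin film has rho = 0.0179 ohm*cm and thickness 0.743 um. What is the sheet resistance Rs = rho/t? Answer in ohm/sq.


Step 1: Convert thickness to cm: t = 0.743 um = 7.4300e-05 cm
Step 2: Rs = rho / t = 0.0179 / 7.4300e-05
Step 3: Rs = 240.9 ohm/sq

240.9


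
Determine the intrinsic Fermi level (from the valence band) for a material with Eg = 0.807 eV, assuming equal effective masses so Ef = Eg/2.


Step 1: For an intrinsic semiconductor, the Fermi level sits at midgap.
Step 2: Ef = Eg / 2 = 0.807 / 2 = 0.4035 eV

0.4035


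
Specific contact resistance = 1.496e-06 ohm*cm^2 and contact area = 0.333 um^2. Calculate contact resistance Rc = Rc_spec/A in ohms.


Step 1: Convert area to cm^2: 0.333 um^2 = 3.3300e-09 cm^2
Step 2: Rc = Rc_spec / A = 1.496e-06 / 3.3300e-09
Step 3: Rc = 4.49e+02 ohms

4.49e+02


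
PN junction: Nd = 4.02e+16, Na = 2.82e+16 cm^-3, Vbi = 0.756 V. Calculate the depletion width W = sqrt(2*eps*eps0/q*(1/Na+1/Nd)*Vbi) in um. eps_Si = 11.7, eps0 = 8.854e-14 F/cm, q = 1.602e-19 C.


Step 1: 1/Na + 1/Nd = 1/2.82e+16 + 1/4.02e+16 = 6.03366e-17
Step 2: 2*eps*eps0/q = 2*11.7*8.854e-14/1.602e-19 = 1.293281e+07
Step 3: W^2 = 1.293281e+07 * 6.03366e-17 * 0.756 = 5.89923e-10
Step 4: W = sqrt(5.89923e-10) = 2.429e-05 cm = 0.2429 um

0.2429


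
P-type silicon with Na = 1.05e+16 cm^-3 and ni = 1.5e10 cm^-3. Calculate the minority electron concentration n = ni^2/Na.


Step 1: Majority hole concentration p ≈ Na = 1.05e+16 cm^-3
Step 2: n = ni^2 / Na = (1.5e10)^2 / 1.05e+16
Step 3: n = 2.14e+04 cm^-3

2.14e+04


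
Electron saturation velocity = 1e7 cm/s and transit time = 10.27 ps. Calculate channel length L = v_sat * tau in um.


Step 1: tau in seconds = 10.27 ps * 1e-12 = 1.0270e-11 s
Step 2: L = v_sat * tau = 1e7 * 1.0270e-11 = 1.0270e-04 cm
Step 3: L in um = 1.0270e-04 * 1e4 = 1.027 um

1.027


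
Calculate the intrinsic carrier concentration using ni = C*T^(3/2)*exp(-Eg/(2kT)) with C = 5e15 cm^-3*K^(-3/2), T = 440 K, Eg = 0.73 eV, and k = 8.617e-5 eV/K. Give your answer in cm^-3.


Step 1: Compute kT = 8.617e-5 * 440 = 0.0379148 eV
Step 2: Exponent = -Eg/(2kT) = -0.73/(2*0.0379148) = -9.62685
Step 3: T^(3/2) = 440^1.5 = 9229.52
Step 4: ni = 5e15 * 9229.52 * exp(-9.62685) = 3.04e+15 cm^-3

3.04e+15


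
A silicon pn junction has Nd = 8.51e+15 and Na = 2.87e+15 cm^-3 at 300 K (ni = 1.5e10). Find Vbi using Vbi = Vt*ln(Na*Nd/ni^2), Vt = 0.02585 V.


Step 1: Compute Na*Nd/ni^2 = 2.87e+15 * 8.51e+15 / (1.5e10)^2 = 1.0855e+11
Step 2: ln(1.0855e+11) = 25.4105
Step 3: Vbi = 0.02585 * 25.4105 = 0.657 V

0.657


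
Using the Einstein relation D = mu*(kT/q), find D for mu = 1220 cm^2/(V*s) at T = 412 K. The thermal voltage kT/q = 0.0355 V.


Step 1: D = mu * (kT/q)
Step 2: D = 1220 * 0.0355
Step 3: D = 43.31 cm^2/s

43.31


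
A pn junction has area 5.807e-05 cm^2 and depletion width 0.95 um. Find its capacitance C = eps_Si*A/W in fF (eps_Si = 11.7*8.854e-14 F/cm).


Step 1: eps_Si = 11.7 * 8.854e-14 = 1.035918e-12 F/cm
Step 2: W in cm = 0.95 * 1e-4 = 9.50e-05 cm
Step 3: C = 1.035918e-12 * 5.807e-05 / 9.50e-05 = 6.332185e-13 F
Step 4: C = 633.22 fF

633.22


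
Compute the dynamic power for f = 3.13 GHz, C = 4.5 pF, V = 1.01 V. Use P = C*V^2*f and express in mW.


Step 1: V^2 = 1.01^2 = 1.0201 V^2
Step 2: P = C*V^2*f = 4.5e-12 F * 1.0201 * 3.13e9 Hz
Step 3: P = 1.43681085e-02 W
Step 4: P = 14.368 mW

14.368


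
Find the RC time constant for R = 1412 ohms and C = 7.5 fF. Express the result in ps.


Step 1: tau = R * C
Step 2: tau = 1412 * 7.5 fF = 1412 * 7.5e-15 F
Step 3: tau = 1.059e-11 s = 10.59 ps

10.59


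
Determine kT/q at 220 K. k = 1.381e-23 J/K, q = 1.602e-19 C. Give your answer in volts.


Step 1: kT = 1.381e-23 * 220 = 3.0382e-21 J
Step 2: Vt = kT/q = 3.0382e-21 / 1.602e-19
Step 3: Vt = 0.01897 V

0.01897


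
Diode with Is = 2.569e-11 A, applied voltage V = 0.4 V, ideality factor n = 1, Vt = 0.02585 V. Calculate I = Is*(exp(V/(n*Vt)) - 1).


Step 1: V/(n*Vt) = 0.4/(1*0.02585) = 15.4739
Step 2: exp(15.4739) = 5.2508e+06
Step 3: I = 2.569e-11 * (5.2508e+06 - 1) = 1.35e-04 A

1.35e-04


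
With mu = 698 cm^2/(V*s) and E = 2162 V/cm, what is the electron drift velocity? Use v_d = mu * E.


Step 1: v_d = mu * E
Step 2: v_d = 698 * 2162 = 1509076
Step 3: v_d = 1.51e+06 cm/s

1.51e+06


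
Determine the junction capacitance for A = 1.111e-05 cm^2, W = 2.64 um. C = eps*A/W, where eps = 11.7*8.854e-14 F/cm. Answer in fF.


Step 1: eps_Si = 11.7 * 8.854e-14 = 1.035918e-12 F/cm
Step 2: W in cm = 2.64 * 1e-4 = 2.64e-04 cm
Step 3: C = 1.035918e-12 * 1.111e-05 / 2.64e-04 = 4.359488e-14 F
Step 4: C = 43.59 fF

43.59


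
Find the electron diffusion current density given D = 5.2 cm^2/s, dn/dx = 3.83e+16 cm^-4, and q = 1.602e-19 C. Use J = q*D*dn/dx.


Step 1: J = q * D * (dn/dx)
Step 2: J = 1.602e-19 * 5.2 * 3.83e+16
Step 3: J = 3.19e-02 A/cm^2

3.19e-02


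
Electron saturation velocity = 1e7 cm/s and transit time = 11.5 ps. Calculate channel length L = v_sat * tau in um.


Step 1: tau in seconds = 11.5 ps * 1e-12 = 1.1500e-11 s
Step 2: L = v_sat * tau = 1e7 * 1.1500e-11 = 1.1500e-04 cm
Step 3: L in um = 1.1500e-04 * 1e4 = 1.15 um

1.15


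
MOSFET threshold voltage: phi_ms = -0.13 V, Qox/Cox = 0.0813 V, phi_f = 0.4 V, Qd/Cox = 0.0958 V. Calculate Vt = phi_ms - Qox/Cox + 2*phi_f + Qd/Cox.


Step 1: Vt = phi_ms - Qox/Cox + 2*phi_f + Qd/Cox
Step 2: Vt = -0.13 - 0.0813 + 2*0.4 + 0.0958
Step 3: Vt = -0.13 - 0.0813 + 0.8 + 0.0958
Step 4: Vt = 0.6845 V

0.6845


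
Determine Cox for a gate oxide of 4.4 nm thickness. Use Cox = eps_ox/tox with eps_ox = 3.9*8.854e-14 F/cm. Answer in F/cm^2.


Step 1: eps_ox = 3.9 * 8.854e-14 = 3.45306e-13 F/cm
Step 2: tox in cm = 4.4 nm * 1e-7 = 4.4000e-07 cm
Step 3: Cox = 3.45306e-13 / 4.4000e-07 = 7.85e-07 F/cm^2

7.85e-07


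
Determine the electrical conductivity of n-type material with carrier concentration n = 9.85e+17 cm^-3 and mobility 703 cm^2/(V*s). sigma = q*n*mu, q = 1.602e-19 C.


Step 1: sigma = q * n * mu
Step 2: sigma = 1.602e-19 * 9.85e+17 * 703
Step 3: sigma = 1.109e+02 S/cm

1.109e+02


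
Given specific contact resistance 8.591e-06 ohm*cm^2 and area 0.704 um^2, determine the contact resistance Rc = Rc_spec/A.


Step 1: Convert area to cm^2: 0.704 um^2 = 7.0400e-09 cm^2
Step 2: Rc = Rc_spec / A = 8.591e-06 / 7.0400e-09
Step 3: Rc = 1.22e+03 ohms

1.22e+03


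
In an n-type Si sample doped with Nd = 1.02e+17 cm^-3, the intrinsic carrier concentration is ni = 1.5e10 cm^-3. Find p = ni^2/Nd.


Step 1: Since Nd >> ni, n ≈ Nd = 1.02e+17 cm^-3
Step 2: p = ni^2 / n = (1.5e10)^2 / 1.02e+17
Step 3: p = 2.25e20 / 1.02e+17 = 2.21e+03 cm^-3

2.21e+03


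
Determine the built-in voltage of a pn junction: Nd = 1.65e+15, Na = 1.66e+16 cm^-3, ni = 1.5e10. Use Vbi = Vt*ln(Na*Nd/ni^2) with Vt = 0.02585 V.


Step 1: Compute Na*Nd/ni^2 = 1.66e+16 * 1.65e+15 / (1.5e10)^2 = 1.2173e+11
Step 2: ln(1.2173e+11) = 25.5251
Step 3: Vbi = 0.02585 * 25.5251 = 0.66 V

0.66


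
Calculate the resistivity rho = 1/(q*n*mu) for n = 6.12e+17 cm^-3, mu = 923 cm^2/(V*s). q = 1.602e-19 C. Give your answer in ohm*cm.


Step 1: sigma = q * n * mu = 1.602e-19 * 6.12e+17 * 923 = 9.04931e+01 S/cm
Step 2: rho = 1 / sigma = 1 / 9.04931e+01 = 0.01105 ohm*cm

0.01105


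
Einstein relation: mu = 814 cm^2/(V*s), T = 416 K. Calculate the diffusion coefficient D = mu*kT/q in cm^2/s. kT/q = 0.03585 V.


Step 1: D = mu * (kT/q)
Step 2: D = 814 * 0.03585
Step 3: D = 29.18 cm^2/s

29.18


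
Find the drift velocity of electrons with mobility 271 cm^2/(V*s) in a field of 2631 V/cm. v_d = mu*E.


Step 1: v_d = mu * E
Step 2: v_d = 271 * 2631 = 713001
Step 3: v_d = 7.13e+05 cm/s

7.13e+05


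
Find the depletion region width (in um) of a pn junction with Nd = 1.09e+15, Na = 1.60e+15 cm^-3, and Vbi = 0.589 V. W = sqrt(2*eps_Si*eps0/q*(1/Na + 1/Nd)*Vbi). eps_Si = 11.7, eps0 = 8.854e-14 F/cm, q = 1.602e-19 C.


Step 1: 1/Na + 1/Nd = 1/1.60e+15 + 1/1.09e+15 = 1.54243e-15
Step 2: 2*eps*eps0/q = 2*11.7*8.854e-14/1.602e-19 = 1.293281e+07
Step 3: W^2 = 1.293281e+07 * 1.54243e-15 * 0.589 = 1.17493e-08
Step 4: W = sqrt(1.17493e-08) = 1.084e-04 cm = 1.084 um

1.084


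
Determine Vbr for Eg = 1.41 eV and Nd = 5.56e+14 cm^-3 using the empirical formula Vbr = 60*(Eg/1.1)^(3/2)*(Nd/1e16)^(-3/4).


Step 1: Eg/1.1 = 1.41/1.1 = 1.281818
Step 2: (Eg/1.1)^1.5 = 1.281818^1.5 = 1.451241
Step 3: (Nd/1e16)^(-0.75) = (0.0556)^(-0.75) = 8.733612
Step 4: Vbr = 60 * 1.451241 * 8.733612 = 760.5 V

760.5


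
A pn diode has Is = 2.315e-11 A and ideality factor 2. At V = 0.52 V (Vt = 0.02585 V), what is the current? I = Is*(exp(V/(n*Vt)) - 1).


Step 1: V/(n*Vt) = 0.52/(2*0.02585) = 10.0580
Step 2: exp(10.0580) = 2.3342e+04
Step 3: I = 2.315e-11 * (2.3342e+04 - 1) = 5.40e-07 A

5.40e-07


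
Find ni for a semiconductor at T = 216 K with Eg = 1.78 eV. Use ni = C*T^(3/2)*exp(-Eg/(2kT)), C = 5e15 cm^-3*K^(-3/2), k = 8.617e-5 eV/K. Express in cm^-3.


Step 1: Compute kT = 8.617e-5 * 216 = 0.01861272 eV
Step 2: Exponent = -Eg/(2kT) = -1.78/(2*0.01861272) = -47.81676
Step 3: T^(3/2) = 216^1.5 = 3174.54
Step 4: ni = 5e15 * 3174.54 * exp(-47.81676) = 2.72e-02 cm^-3

2.72e-02


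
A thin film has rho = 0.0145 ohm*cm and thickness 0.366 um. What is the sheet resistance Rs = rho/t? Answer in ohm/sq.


Step 1: Convert thickness to cm: t = 0.366 um = 3.6600e-05 cm
Step 2: Rs = rho / t = 0.0145 / 3.6600e-05
Step 3: Rs = 396.2 ohm/sq

396.2


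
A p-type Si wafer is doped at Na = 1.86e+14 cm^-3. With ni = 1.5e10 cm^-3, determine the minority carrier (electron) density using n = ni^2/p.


Step 1: Majority hole concentration p ≈ Na = 1.86e+14 cm^-3
Step 2: n = ni^2 / Na = (1.5e10)^2 / 1.86e+14
Step 3: n = 1.21e+06 cm^-3

1.21e+06


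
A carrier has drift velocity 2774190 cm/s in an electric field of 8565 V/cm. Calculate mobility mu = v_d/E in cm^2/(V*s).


Step 1: mu = v_d / E
Step 2: mu = 2774190 / 8565
Step 3: mu = 323.9 cm^2/(V*s)

323.9


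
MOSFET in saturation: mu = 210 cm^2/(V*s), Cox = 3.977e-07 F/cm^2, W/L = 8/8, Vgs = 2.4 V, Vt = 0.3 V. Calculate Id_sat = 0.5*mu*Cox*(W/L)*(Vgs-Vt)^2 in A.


Step 1: Overdrive voltage Vov = Vgs - Vt = 2.4 - 0.3 = 2.1 V
Step 2: W/L = 8/8 = 1
Step 3: Id = 0.5 * 210 * 3.977e-07 * 1 * 2.1^2
Step 4: Id = 1.84e-04 A

1.84e-04


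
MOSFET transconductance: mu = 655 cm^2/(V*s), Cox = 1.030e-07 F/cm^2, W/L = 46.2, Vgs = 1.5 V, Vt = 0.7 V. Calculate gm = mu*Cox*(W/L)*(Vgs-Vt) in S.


Step 1: Vov = Vgs - Vt = 1.5 - 0.7 = 0.8 V
Step 2: gm = mu * Cox * (W/L) * Vov
Step 3: gm = 655 * 1.030e-07 * 46.2 * 0.8 = 2.49e-03 S

2.49e-03


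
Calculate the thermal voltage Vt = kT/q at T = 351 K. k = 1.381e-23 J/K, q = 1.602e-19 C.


Step 1: kT = 1.381e-23 * 351 = 4.84731e-21 J
Step 2: Vt = kT/q = 4.84731e-21 / 1.602e-19
Step 3: Vt = 0.03026 V

0.03026


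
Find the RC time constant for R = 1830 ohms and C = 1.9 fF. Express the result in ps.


Step 1: tau = R * C
Step 2: tau = 1830 * 1.9 fF = 1830 * 1.9e-15 F
Step 3: tau = 3.477e-12 s = 3.477 ps

3.477


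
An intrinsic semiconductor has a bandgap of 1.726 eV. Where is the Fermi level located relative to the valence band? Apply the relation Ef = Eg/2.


Step 1: For an intrinsic semiconductor, the Fermi level sits at midgap.
Step 2: Ef = Eg / 2 = 1.726 / 2 = 0.863 eV

0.863


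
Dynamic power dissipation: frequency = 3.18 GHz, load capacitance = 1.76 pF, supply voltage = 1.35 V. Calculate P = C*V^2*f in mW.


Step 1: V^2 = 1.35^2 = 1.8225 V^2
Step 2: P = C*V^2*f = 1.76e-12 F * 1.8225 * 3.18e9 Hz
Step 3: P = 1.0200168e-02 W
Step 4: P = 10.2 mW

10.2


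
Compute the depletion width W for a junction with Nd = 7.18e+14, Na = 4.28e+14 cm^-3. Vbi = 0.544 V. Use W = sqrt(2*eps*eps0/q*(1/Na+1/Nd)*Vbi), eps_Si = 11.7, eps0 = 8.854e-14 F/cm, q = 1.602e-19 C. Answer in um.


Step 1: 1/Na + 1/Nd = 1/4.28e+14 + 1/7.18e+14 = 3.72921e-15
Step 2: 2*eps*eps0/q = 2*11.7*8.854e-14/1.602e-19 = 1.293281e+07
Step 3: W^2 = 1.293281e+07 * 3.72921e-15 * 0.544 = 2.62367e-08
Step 4: W = sqrt(2.62367e-08) = 1.620e-04 cm = 1.62 um

1.62


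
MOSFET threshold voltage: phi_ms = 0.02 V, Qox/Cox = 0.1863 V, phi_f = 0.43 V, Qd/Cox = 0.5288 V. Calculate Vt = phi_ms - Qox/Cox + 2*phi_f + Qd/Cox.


Step 1: Vt = phi_ms - Qox/Cox + 2*phi_f + Qd/Cox
Step 2: Vt = 0.02 - 0.1863 + 2*0.43 + 0.5288
Step 3: Vt = 0.02 - 0.1863 + 0.86 + 0.5288
Step 4: Vt = 1.2225 V

1.2225


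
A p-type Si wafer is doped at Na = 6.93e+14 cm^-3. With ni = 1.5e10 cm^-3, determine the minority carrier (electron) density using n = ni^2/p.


Step 1: Majority hole concentration p ≈ Na = 6.93e+14 cm^-3
Step 2: n = ni^2 / Na = (1.5e10)^2 / 6.93e+14
Step 3: n = 3.25e+05 cm^-3

3.25e+05


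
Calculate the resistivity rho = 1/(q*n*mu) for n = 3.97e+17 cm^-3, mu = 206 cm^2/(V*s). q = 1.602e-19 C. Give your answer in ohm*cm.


Step 1: sigma = q * n * mu = 1.602e-19 * 3.97e+17 * 206 = 1.31015e+01 S/cm
Step 2: rho = 1 / sigma = 1 / 1.31015e+01 = 0.07633 ohm*cm

0.07633


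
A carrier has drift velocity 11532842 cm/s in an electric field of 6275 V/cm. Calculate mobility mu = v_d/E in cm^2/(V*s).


Step 1: mu = v_d / E
Step 2: mu = 11532842 / 6275
Step 3: mu = 1837.9 cm^2/(V*s)

1837.9


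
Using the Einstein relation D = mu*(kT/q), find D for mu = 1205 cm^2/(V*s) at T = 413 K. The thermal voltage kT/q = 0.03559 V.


Step 1: D = mu * (kT/q)
Step 2: D = 1205 * 0.03559
Step 3: D = 42.89 cm^2/s

42.89


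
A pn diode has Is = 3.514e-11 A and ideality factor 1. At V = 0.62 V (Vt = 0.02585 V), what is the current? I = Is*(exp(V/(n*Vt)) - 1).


Step 1: V/(n*Vt) = 0.62/(1*0.02585) = 23.9845
Step 2: exp(23.9845) = 2.6082e+10
Step 3: I = 3.514e-11 * (2.6082e+10 - 1) = 9.17e-01 A

9.17e-01


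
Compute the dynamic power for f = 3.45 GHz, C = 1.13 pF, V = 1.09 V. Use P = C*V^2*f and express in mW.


Step 1: V^2 = 1.09^2 = 1.1881 V^2
Step 2: P = C*V^2*f = 1.13e-12 F * 1.1881 * 3.45e9 Hz
Step 3: P = 4.63180785e-03 W
Step 4: P = 4.632 mW

4.632


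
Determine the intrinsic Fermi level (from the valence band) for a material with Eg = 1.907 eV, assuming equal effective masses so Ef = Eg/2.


Step 1: For an intrinsic semiconductor, the Fermi level sits at midgap.
Step 2: Ef = Eg / 2 = 1.907 / 2 = 0.9535 eV

0.9535


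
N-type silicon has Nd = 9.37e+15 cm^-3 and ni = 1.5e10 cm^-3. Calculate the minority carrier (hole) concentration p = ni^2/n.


Step 1: Since Nd >> ni, n ≈ Nd = 9.37e+15 cm^-3
Step 2: p = ni^2 / n = (1.5e10)^2 / 9.37e+15
Step 3: p = 2.25e20 / 9.37e+15 = 2.40e+04 cm^-3

2.40e+04


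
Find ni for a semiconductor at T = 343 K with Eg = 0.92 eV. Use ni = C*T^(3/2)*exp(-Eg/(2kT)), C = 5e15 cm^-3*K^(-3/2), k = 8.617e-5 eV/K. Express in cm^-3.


Step 1: Compute kT = 8.617e-5 * 343 = 0.02955631 eV
Step 2: Exponent = -Eg/(2kT) = -0.92/(2*0.02955631) = -15.56351
Step 3: T^(3/2) = 343^1.5 = 6352.45
Step 4: ni = 5e15 * 6352.45 * exp(-15.56351) = 5.53e+12 cm^-3

5.53e+12


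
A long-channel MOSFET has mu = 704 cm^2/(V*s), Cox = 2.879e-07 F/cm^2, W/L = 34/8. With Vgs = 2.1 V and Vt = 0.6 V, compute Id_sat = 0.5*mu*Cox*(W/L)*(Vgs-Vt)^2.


Step 1: Overdrive voltage Vov = Vgs - Vt = 2.1 - 0.6 = 1.5 V
Step 2: W/L = 34/8 = 4.25
Step 3: Id = 0.5 * 704 * 2.879e-07 * 4.25 * 1.5^2
Step 4: Id = 9.69e-04 A

9.69e-04


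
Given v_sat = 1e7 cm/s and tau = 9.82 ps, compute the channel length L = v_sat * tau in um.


Step 1: tau in seconds = 9.82 ps * 1e-12 = 9.8200e-12 s
Step 2: L = v_sat * tau = 1e7 * 9.8200e-12 = 9.8200e-05 cm
Step 3: L in um = 9.8200e-05 * 1e4 = 0.982 um

0.982


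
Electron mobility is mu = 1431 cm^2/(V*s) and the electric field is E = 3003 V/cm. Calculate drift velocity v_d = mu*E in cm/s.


Step 1: v_d = mu * E
Step 2: v_d = 1431 * 3003 = 4297293
Step 3: v_d = 4.30e+06 cm/s

4.30e+06


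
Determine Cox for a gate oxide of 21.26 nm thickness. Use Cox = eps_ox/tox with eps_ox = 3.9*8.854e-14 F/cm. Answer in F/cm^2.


Step 1: eps_ox = 3.9 * 8.854e-14 = 3.45306e-13 F/cm
Step 2: tox in cm = 21.26 nm * 1e-7 = 2.1260e-06 cm
Step 3: Cox = 3.45306e-13 / 2.1260e-06 = 1.62e-07 F/cm^2

1.62e-07


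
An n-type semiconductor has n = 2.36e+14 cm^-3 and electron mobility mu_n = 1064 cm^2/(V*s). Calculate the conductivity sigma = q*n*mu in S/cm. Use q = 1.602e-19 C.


Step 1: sigma = q * n * mu
Step 2: sigma = 1.602e-19 * 2.36e+14 * 1064
Step 3: sigma = 4.023e-02 S/cm

4.023e-02


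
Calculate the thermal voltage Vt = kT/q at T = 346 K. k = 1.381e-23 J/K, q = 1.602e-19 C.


Step 1: kT = 1.381e-23 * 346 = 4.77826e-21 J
Step 2: Vt = kT/q = 4.77826e-21 / 1.602e-19
Step 3: Vt = 0.02983 V

0.02983


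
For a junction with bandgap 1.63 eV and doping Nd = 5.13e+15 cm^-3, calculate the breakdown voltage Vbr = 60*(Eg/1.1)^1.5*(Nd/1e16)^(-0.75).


Step 1: Eg/1.1 = 1.63/1.1 = 1.481818
Step 2: (Eg/1.1)^1.5 = 1.481818^1.5 = 1.803816
Step 3: (Nd/1e16)^(-0.75) = (0.513)^(-0.75) = 1.649727
Step 4: Vbr = 60 * 1.803816 * 1.649727 = 178.5 V

178.5


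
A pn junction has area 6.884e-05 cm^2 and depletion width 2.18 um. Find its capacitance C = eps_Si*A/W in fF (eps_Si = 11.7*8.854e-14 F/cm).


Step 1: eps_Si = 11.7 * 8.854e-14 = 1.035918e-12 F/cm
Step 2: W in cm = 2.18 * 1e-4 = 2.18e-04 cm
Step 3: C = 1.035918e-12 * 6.884e-05 / 2.18e-04 = 3.271220e-13 F
Step 4: C = 327.12 fF

327.12


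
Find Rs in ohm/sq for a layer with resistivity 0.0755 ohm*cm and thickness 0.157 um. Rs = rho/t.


Step 1: Convert thickness to cm: t = 0.157 um = 1.5700e-05 cm
Step 2: Rs = rho / t = 0.0755 / 1.5700e-05
Step 3: Rs = 4808.9 ohm/sq

4808.9


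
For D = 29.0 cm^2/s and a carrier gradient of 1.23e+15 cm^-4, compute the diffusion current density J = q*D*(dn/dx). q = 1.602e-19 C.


Step 1: J = q * D * (dn/dx)
Step 2: J = 1.602e-19 * 29.0 * 1.23e+15
Step 3: J = 5.71e-03 A/cm^2

5.71e-03


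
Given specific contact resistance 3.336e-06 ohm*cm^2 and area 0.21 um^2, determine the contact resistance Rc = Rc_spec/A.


Step 1: Convert area to cm^2: 0.21 um^2 = 2.1000e-09 cm^2
Step 2: Rc = Rc_spec / A = 3.336e-06 / 2.1000e-09
Step 3: Rc = 1.59e+03 ohms

1.59e+03


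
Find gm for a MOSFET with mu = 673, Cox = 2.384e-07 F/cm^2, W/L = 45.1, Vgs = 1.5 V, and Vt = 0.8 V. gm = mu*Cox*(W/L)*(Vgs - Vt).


Step 1: Vov = Vgs - Vt = 1.5 - 0.8 = 0.7 V
Step 2: gm = mu * Cox * (W/L) * Vov
Step 3: gm = 673 * 2.384e-07 * 45.1 * 0.7 = 5.07e-03 S

5.07e-03


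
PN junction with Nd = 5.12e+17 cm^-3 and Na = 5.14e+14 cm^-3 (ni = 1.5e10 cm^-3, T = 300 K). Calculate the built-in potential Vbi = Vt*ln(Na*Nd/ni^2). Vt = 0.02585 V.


Step 1: Compute Na*Nd/ni^2 = 5.14e+14 * 5.12e+17 / (1.5e10)^2 = 1.1696e+12
Step 2: ln(1.1696e+12) = 27.7877
Step 3: Vbi = 0.02585 * 27.7877 = 0.718 V

0.718


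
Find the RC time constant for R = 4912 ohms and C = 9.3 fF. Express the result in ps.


Step 1: tau = R * C
Step 2: tau = 4912 * 9.3 fF = 4912 * 9.3e-15 F
Step 3: tau = 4.56816e-11 s = 45.6816 ps

45.6816


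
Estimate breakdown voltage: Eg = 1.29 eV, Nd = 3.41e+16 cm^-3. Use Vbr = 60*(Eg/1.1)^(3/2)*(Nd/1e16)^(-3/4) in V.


Step 1: Eg/1.1 = 1.29/1.1 = 1.172727
Step 2: (Eg/1.1)^1.5 = 1.172727^1.5 = 1.269976
Step 3: (Nd/1e16)^(-0.75) = (3.41)^(-0.75) = 0.398505
Step 4: Vbr = 60 * 1.269976 * 0.398505 = 30.4 V

30.4


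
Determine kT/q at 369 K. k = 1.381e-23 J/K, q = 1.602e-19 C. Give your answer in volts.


Step 1: kT = 1.381e-23 * 369 = 5.09589e-21 J
Step 2: Vt = kT/q = 5.09589e-21 / 1.602e-19
Step 3: Vt = 0.03181 V

0.03181


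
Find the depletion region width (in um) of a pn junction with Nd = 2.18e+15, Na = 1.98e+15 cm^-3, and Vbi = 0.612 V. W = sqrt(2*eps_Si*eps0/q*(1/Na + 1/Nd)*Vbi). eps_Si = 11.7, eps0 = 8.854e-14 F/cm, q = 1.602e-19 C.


Step 1: 1/Na + 1/Nd = 1/1.98e+15 + 1/2.18e+15 = 9.63766e-16
Step 2: 2*eps*eps0/q = 2*11.7*8.854e-14/1.602e-19 = 1.293281e+07
Step 3: W^2 = 1.293281e+07 * 9.63766e-16 * 0.612 = 7.62809e-09
Step 4: W = sqrt(7.62809e-09) = 8.734e-05 cm = 0.8734 um

0.8734


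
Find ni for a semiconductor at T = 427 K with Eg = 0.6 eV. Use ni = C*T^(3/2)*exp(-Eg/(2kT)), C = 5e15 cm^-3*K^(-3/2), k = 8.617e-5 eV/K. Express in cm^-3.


Step 1: Compute kT = 8.617e-5 * 427 = 0.03679459 eV
Step 2: Exponent = -Eg/(2kT) = -0.6/(2*0.03679459) = -8.15337
Step 3: T^(3/2) = 427^1.5 = 8823.52
Step 4: ni = 5e15 * 8823.52 * exp(-8.15337) = 1.27e+16 cm^-3

1.27e+16


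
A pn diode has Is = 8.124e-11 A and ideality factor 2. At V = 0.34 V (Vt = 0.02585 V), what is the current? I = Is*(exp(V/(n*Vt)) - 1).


Step 1: V/(n*Vt) = 0.34/(2*0.02585) = 6.5764
Step 2: exp(6.5764) = 7.1795e+02
Step 3: I = 8.124e-11 * (7.1795e+02 - 1) = 5.82e-08 A

5.82e-08


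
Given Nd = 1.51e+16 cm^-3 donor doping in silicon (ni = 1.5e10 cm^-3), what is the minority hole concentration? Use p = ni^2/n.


Step 1: Since Nd >> ni, n ≈ Nd = 1.51e+16 cm^-3
Step 2: p = ni^2 / n = (1.5e10)^2 / 1.51e+16
Step 3: p = 2.25e20 / 1.51e+16 = 1.49e+04 cm^-3

1.49e+04


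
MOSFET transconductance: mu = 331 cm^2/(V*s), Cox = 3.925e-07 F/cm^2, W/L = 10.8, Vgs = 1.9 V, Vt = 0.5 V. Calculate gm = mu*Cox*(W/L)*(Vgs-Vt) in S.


Step 1: Vov = Vgs - Vt = 1.9 - 0.5 = 1.4 V
Step 2: gm = mu * Cox * (W/L) * Vov
Step 3: gm = 331 * 3.925e-07 * 10.8 * 1.4 = 1.96e-03 S

1.96e-03


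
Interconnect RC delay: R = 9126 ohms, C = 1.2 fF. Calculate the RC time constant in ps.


Step 1: tau = R * C
Step 2: tau = 9126 * 1.2 fF = 9126 * 1.2e-15 F
Step 3: tau = 1.09512e-11 s = 10.9512 ps

10.9512


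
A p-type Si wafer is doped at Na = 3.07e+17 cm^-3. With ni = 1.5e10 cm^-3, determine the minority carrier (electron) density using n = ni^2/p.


Step 1: Majority hole concentration p ≈ Na = 3.07e+17 cm^-3
Step 2: n = ni^2 / Na = (1.5e10)^2 / 3.07e+17
Step 3: n = 7.33e+02 cm^-3

7.33e+02


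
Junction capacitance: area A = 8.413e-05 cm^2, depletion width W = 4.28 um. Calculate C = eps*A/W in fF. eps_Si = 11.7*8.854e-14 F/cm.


Step 1: eps_Si = 11.7 * 8.854e-14 = 1.035918e-12 F/cm
Step 2: W in cm = 4.28 * 1e-4 = 4.28e-04 cm
Step 3: C = 1.035918e-12 * 8.413e-05 / 4.28e-04 = 2.036257e-13 F
Step 4: C = 203.63 fF

203.63


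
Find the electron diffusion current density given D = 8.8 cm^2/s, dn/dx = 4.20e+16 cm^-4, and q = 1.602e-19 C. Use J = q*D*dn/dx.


Step 1: J = q * D * (dn/dx)
Step 2: J = 1.602e-19 * 8.8 * 4.20e+16
Step 3: J = 5.92e-02 A/cm^2

5.92e-02


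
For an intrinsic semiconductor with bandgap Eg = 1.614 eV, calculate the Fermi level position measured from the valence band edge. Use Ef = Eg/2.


Step 1: For an intrinsic semiconductor, the Fermi level sits at midgap.
Step 2: Ef = Eg / 2 = 1.614 / 2 = 0.807 eV

0.807


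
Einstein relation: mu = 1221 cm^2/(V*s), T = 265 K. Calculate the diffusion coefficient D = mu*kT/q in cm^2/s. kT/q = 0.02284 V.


Step 1: D = mu * (kT/q)
Step 2: D = 1221 * 0.02284
Step 3: D = 27.89 cm^2/s

27.89


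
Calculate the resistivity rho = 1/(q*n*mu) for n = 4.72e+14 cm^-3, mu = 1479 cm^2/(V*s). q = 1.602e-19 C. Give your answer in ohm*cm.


Step 1: sigma = q * n * mu = 1.602e-19 * 4.72e+14 * 1479 = 1.11834e-01 S/cm
Step 2: rho = 1 / sigma = 1 / 1.11834e-01 = 8.942 ohm*cm

8.942


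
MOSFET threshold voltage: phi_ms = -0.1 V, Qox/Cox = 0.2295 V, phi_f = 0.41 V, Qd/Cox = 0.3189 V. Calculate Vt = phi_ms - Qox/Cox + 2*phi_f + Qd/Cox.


Step 1: Vt = phi_ms - Qox/Cox + 2*phi_f + Qd/Cox
Step 2: Vt = -0.1 - 0.2295 + 2*0.41 + 0.3189
Step 3: Vt = -0.1 - 0.2295 + 0.82 + 0.3189
Step 4: Vt = 0.8094 V

0.8094


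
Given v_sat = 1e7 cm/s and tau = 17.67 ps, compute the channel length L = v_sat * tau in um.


Step 1: tau in seconds = 17.67 ps * 1e-12 = 1.7670e-11 s
Step 2: L = v_sat * tau = 1e7 * 1.7670e-11 = 1.7670e-04 cm
Step 3: L in um = 1.7670e-04 * 1e4 = 1.767 um

1.767


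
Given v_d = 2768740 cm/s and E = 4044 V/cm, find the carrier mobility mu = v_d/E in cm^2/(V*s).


Step 1: mu = v_d / E
Step 2: mu = 2768740 / 4044
Step 3: mu = 684.65 cm^2/(V*s)

684.65


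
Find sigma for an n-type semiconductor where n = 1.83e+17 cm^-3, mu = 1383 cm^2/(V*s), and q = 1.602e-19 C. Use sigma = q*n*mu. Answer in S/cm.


Step 1: sigma = q * n * mu
Step 2: sigma = 1.602e-19 * 1.83e+17 * 1383
Step 3: sigma = 4.054e+01 S/cm

4.054e+01


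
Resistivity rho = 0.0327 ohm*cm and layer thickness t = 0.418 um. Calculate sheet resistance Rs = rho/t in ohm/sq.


Step 1: Convert thickness to cm: t = 0.418 um = 4.1800e-05 cm
Step 2: Rs = rho / t = 0.0327 / 4.1800e-05
Step 3: Rs = 782.3 ohm/sq

782.3


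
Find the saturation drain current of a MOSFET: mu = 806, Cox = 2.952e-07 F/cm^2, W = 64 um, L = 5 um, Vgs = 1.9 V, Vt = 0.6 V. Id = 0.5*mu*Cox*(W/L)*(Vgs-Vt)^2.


Step 1: Overdrive voltage Vov = Vgs - Vt = 1.9 - 0.6 = 1.3 V
Step 2: W/L = 64/5 = 12.8
Step 3: Id = 0.5 * 806 * 2.952e-07 * 12.8 * 1.3^2
Step 4: Id = 2.57e-03 A

2.57e-03


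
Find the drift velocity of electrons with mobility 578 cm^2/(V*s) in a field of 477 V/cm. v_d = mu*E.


Step 1: v_d = mu * E
Step 2: v_d = 578 * 477 = 275706
Step 3: v_d = 2.76e+05 cm/s

2.76e+05


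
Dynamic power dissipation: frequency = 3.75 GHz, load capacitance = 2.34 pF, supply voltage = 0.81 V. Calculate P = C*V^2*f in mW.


Step 1: V^2 = 0.81^2 = 0.6561 V^2
Step 2: P = C*V^2*f = 2.34e-12 F * 0.6561 * 3.75e9 Hz
Step 3: P = 5.7572775e-03 W
Step 4: P = 5.757 mW

5.757


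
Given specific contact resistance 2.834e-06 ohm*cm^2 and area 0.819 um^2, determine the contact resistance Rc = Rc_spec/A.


Step 1: Convert area to cm^2: 0.819 um^2 = 8.1900e-09 cm^2
Step 2: Rc = Rc_spec / A = 2.834e-06 / 8.1900e-09
Step 3: Rc = 3.46e+02 ohms

3.46e+02


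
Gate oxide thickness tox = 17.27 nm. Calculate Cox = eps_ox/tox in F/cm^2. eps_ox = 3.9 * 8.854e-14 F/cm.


Step 1: eps_ox = 3.9 * 8.854e-14 = 3.45306e-13 F/cm
Step 2: tox in cm = 17.27 nm * 1e-7 = 1.7270e-06 cm
Step 3: Cox = 3.45306e-13 / 1.7270e-06 = 2.00e-07 F/cm^2

2.00e-07


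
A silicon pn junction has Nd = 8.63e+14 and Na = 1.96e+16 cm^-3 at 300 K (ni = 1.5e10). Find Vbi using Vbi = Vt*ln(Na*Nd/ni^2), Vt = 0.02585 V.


Step 1: Compute Na*Nd/ni^2 = 1.96e+16 * 8.63e+14 / (1.5e10)^2 = 7.5177e+10
Step 2: ln(7.5177e+10) = 25.0431
Step 3: Vbi = 0.02585 * 25.0431 = 0.647 V

0.647


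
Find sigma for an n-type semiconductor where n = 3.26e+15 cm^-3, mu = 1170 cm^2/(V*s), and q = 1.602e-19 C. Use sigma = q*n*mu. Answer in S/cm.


Step 1: sigma = q * n * mu
Step 2: sigma = 1.602e-19 * 3.26e+15 * 1170
Step 3: sigma = 6.110e-01 S/cm

6.110e-01


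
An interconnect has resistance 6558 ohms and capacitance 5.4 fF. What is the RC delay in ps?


Step 1: tau = R * C
Step 2: tau = 6558 * 5.4 fF = 6558 * 5.4e-15 F
Step 3: tau = 3.54132e-11 s = 35.4132 ps

35.4132


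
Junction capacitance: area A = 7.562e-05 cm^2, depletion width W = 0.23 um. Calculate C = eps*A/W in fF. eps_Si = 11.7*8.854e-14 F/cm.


Step 1: eps_Si = 11.7 * 8.854e-14 = 1.035918e-12 F/cm
Step 2: W in cm = 0.23 * 1e-4 = 2.30e-05 cm
Step 3: C = 1.035918e-12 * 7.562e-05 / 2.30e-05 = 3.405918e-12 F
Step 4: C = 3405.92 fF

3405.92


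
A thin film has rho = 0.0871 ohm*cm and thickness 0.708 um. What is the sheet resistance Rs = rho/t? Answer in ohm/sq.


Step 1: Convert thickness to cm: t = 0.708 um = 7.0800e-05 cm
Step 2: Rs = rho / t = 0.0871 / 7.0800e-05
Step 3: Rs = 1230.2 ohm/sq

1230.2


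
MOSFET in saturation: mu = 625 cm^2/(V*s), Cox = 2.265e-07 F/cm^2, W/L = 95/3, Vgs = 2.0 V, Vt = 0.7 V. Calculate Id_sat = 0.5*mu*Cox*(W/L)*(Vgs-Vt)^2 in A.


Step 1: Overdrive voltage Vov = Vgs - Vt = 2.0 - 0.7 = 1.3 V
Step 2: W/L = 95/3 = 31.6667
Step 3: Id = 0.5 * 625 * 2.265e-07 * 31.6667 * 1.3^2
Step 4: Id = 3.79e-03 A

3.79e-03


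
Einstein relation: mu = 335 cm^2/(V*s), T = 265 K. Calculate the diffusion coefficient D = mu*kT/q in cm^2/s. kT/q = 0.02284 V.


Step 1: D = mu * (kT/q)
Step 2: D = 335 * 0.02284
Step 3: D = 7.65 cm^2/s

7.65


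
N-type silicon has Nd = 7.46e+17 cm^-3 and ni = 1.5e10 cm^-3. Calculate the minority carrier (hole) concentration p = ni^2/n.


Step 1: Since Nd >> ni, n ≈ Nd = 7.46e+17 cm^-3
Step 2: p = ni^2 / n = (1.5e10)^2 / 7.46e+17
Step 3: p = 2.25e20 / 7.46e+17 = 3.02e+02 cm^-3

3.02e+02


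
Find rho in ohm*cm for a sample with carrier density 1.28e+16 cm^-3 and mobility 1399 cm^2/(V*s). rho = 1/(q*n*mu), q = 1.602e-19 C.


Step 1: sigma = q * n * mu = 1.602e-19 * 1.28e+16 * 1399 = 2.86873e+00 S/cm
Step 2: rho = 1 / sigma = 1 / 2.86873e+00 = 0.3486 ohm*cm

0.3486


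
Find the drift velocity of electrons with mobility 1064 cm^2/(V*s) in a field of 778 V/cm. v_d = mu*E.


Step 1: v_d = mu * E
Step 2: v_d = 1064 * 778 = 827792
Step 3: v_d = 8.28e+05 cm/s

8.28e+05


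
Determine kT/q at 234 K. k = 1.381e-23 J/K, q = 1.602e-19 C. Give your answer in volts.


Step 1: kT = 1.381e-23 * 234 = 3.23154e-21 J
Step 2: Vt = kT/q = 3.23154e-21 / 1.602e-19
Step 3: Vt = 0.02017 V

0.02017


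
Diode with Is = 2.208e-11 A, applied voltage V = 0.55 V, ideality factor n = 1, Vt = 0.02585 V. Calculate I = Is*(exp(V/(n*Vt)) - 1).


Step 1: V/(n*Vt) = 0.55/(1*0.02585) = 21.2766
Step 2: exp(21.2766) = 1.7390e+09
Step 3: I = 2.208e-11 * (1.7390e+09 - 1) = 3.84e-02 A

3.84e-02


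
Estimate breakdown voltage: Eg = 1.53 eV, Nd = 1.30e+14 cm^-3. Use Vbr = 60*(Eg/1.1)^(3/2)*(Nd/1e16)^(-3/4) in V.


Step 1: Eg/1.1 = 1.53/1.1 = 1.390909
Step 2: (Eg/1.1)^1.5 = 1.390909^1.5 = 1.640394
Step 3: (Nd/1e16)^(-0.75) = (0.013)^(-0.75) = 25.974218
Step 4: Vbr = 60 * 1.640394 * 25.974218 = 2556.5 V

2556.5


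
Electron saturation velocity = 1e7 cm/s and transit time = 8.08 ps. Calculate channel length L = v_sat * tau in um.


Step 1: tau in seconds = 8.08 ps * 1e-12 = 8.0800e-12 s
Step 2: L = v_sat * tau = 1e7 * 8.0800e-12 = 8.0800e-05 cm
Step 3: L in um = 8.0800e-05 * 1e4 = 0.808 um

0.808


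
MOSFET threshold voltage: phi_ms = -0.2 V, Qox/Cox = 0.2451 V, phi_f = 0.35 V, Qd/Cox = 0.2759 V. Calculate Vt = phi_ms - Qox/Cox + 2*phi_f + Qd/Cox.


Step 1: Vt = phi_ms - Qox/Cox + 2*phi_f + Qd/Cox
Step 2: Vt = -0.2 - 0.2451 + 2*0.35 + 0.2759
Step 3: Vt = -0.2 - 0.2451 + 0.7 + 0.2759
Step 4: Vt = 0.5308 V

0.5308


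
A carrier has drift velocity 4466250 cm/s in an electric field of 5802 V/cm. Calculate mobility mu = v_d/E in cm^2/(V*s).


Step 1: mu = v_d / E
Step 2: mu = 4466250 / 5802
Step 3: mu = 769.78 cm^2/(V*s)

769.78


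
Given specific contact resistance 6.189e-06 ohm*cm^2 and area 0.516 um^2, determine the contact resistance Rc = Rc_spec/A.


Step 1: Convert area to cm^2: 0.516 um^2 = 5.1600e-09 cm^2
Step 2: Rc = Rc_spec / A = 6.189e-06 / 5.1600e-09
Step 3: Rc = 1.20e+03 ohms

1.20e+03


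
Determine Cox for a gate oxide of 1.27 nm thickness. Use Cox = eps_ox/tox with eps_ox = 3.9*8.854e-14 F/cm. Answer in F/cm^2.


Step 1: eps_ox = 3.9 * 8.854e-14 = 3.45306e-13 F/cm
Step 2: tox in cm = 1.27 nm * 1e-7 = 1.2700e-07 cm
Step 3: Cox = 3.45306e-13 / 1.2700e-07 = 2.72e-06 F/cm^2

2.72e-06


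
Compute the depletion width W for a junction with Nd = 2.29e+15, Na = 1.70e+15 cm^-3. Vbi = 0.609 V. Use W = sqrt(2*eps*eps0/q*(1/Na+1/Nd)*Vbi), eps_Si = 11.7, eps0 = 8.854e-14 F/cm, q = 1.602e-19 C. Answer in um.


Step 1: 1/Na + 1/Nd = 1/1.70e+15 + 1/2.29e+15 = 1.02492e-15
Step 2: 2*eps*eps0/q = 2*11.7*8.854e-14/1.602e-19 = 1.293281e+07
Step 3: W^2 = 1.293281e+07 * 1.02492e-15 * 0.609 = 8.07235e-09
Step 4: W = sqrt(8.07235e-09) = 8.985e-05 cm = 0.8985 um

0.8985


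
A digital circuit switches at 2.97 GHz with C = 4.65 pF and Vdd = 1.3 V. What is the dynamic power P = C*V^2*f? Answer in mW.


Step 1: V^2 = 1.3^2 = 1.69 V^2
Step 2: P = C*V^2*f = 4.65e-12 F * 1.69 * 2.97e9 Hz
Step 3: P = 2.3339745e-02 W
Step 4: P = 23.34 mW

23.34


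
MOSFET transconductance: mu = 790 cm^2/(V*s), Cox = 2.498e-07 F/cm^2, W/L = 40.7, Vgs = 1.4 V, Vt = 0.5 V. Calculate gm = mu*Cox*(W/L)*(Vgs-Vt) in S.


Step 1: Vov = Vgs - Vt = 1.4 - 0.5 = 0.9 V
Step 2: gm = mu * Cox * (W/L) * Vov
Step 3: gm = 790 * 2.498e-07 * 40.7 * 0.9 = 7.23e-03 S

7.23e-03


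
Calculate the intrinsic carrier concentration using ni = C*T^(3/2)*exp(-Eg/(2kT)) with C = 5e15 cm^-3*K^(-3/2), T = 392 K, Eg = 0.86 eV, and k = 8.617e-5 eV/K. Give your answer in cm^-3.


Step 1: Compute kT = 8.617e-5 * 392 = 0.03377864 eV
Step 2: Exponent = -Eg/(2kT) = -0.86/(2*0.03377864) = -12.72994
Step 3: T^(3/2) = 392^1.5 = 7761.20
Step 4: ni = 5e15 * 7761.20 * exp(-12.72994) = 1.15e+14 cm^-3

1.15e+14


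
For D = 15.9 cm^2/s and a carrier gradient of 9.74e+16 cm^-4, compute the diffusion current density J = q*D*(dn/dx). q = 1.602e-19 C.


Step 1: J = q * D * (dn/dx)
Step 2: J = 1.602e-19 * 15.9 * 9.74e+16
Step 3: J = 2.48e-01 A/cm^2

2.48e-01


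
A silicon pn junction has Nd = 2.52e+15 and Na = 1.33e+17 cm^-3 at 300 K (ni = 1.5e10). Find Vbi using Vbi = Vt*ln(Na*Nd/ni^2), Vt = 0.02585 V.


Step 1: Compute Na*Nd/ni^2 = 1.33e+17 * 2.52e+15 / (1.5e10)^2 = 1.4896e+12
Step 2: ln(1.4896e+12) = 28.0295
Step 3: Vbi = 0.02585 * 28.0295 = 0.725 V

0.725


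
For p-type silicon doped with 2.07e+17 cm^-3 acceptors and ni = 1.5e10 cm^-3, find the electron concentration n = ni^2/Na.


Step 1: Majority hole concentration p ≈ Na = 2.07e+17 cm^-3
Step 2: n = ni^2 / Na = (1.5e10)^2 / 2.07e+17
Step 3: n = 1.09e+03 cm^-3

1.09e+03


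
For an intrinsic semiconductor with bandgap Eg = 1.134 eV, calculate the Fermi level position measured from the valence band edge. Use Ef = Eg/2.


Step 1: For an intrinsic semiconductor, the Fermi level sits at midgap.
Step 2: Ef = Eg / 2 = 1.134 / 2 = 0.567 eV

0.567


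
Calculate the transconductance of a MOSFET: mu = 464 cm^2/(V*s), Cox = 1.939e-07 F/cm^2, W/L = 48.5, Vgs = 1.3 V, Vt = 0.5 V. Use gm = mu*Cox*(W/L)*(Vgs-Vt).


Step 1: Vov = Vgs - Vt = 1.3 - 0.5 = 0.8 V
Step 2: gm = mu * Cox * (W/L) * Vov
Step 3: gm = 464 * 1.939e-07 * 48.5 * 0.8 = 3.49e-03 S

3.49e-03


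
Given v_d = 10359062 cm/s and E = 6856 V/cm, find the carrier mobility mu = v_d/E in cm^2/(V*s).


Step 1: mu = v_d / E
Step 2: mu = 10359062 / 6856
Step 3: mu = 1510.95 cm^2/(V*s)

1510.95


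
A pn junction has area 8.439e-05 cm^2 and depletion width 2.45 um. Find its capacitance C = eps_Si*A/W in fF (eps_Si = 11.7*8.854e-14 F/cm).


Step 1: eps_Si = 11.7 * 8.854e-14 = 1.035918e-12 F/cm
Step 2: W in cm = 2.45 * 1e-4 = 2.45e-04 cm
Step 3: C = 1.035918e-12 * 8.439e-05 / 2.45e-04 = 3.568209e-13 F
Step 4: C = 356.82 fF

356.82


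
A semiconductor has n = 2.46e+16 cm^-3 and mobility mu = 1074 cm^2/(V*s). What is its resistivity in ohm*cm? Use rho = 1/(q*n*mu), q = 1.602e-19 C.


Step 1: sigma = q * n * mu = 1.602e-19 * 2.46e+16 * 1074 = 4.23255e+00 S/cm
Step 2: rho = 1 / sigma = 1 / 4.23255e+00 = 0.2363 ohm*cm

0.2363


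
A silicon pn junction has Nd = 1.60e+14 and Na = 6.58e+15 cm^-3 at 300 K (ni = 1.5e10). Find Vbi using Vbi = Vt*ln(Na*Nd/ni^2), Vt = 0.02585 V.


Step 1: Compute Na*Nd/ni^2 = 6.58e+15 * 1.60e+14 / (1.5e10)^2 = 4.6791e+09
Step 2: ln(4.6791e+09) = 22.2664
Step 3: Vbi = 0.02585 * 22.2664 = 0.576 V

0.576


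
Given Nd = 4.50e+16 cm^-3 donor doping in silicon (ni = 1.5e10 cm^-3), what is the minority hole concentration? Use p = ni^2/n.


Step 1: Since Nd >> ni, n ≈ Nd = 4.50e+16 cm^-3
Step 2: p = ni^2 / n = (1.5e10)^2 / 4.50e+16
Step 3: p = 2.25e20 / 4.50e+16 = 5.00e+03 cm^-3

5.00e+03


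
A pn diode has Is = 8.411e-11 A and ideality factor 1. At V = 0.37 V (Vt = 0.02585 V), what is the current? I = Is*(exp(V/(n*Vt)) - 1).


Step 1: V/(n*Vt) = 0.37/(1*0.02585) = 14.3133
Step 2: exp(14.3133) = 1.6451e+06
Step 3: I = 8.411e-11 * (1.6451e+06 - 1) = 1.38e-04 A

1.38e-04


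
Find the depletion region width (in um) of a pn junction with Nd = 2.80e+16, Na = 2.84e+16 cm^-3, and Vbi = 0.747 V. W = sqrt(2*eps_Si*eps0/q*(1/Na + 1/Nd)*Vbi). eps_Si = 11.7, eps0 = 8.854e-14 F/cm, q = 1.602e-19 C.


Step 1: 1/Na + 1/Nd = 1/2.84e+16 + 1/2.80e+16 = 7.09256e-17
Step 2: 2*eps*eps0/q = 2*11.7*8.854e-14/1.602e-19 = 1.293281e+07
Step 3: W^2 = 1.293281e+07 * 7.09256e-17 * 0.747 = 6.85199e-10
Step 4: W = sqrt(6.85199e-10) = 2.618e-05 cm = 0.2618 um

0.2618


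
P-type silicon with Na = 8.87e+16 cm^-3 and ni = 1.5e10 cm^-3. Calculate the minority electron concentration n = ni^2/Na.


Step 1: Majority hole concentration p ≈ Na = 8.87e+16 cm^-3
Step 2: n = ni^2 / Na = (1.5e10)^2 / 8.87e+16
Step 3: n = 2.54e+03 cm^-3

2.54e+03


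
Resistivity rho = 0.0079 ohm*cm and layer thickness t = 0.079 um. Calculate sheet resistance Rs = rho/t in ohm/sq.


Step 1: Convert thickness to cm: t = 0.079 um = 7.9000e-06 cm
Step 2: Rs = rho / t = 0.0079 / 7.9000e-06
Step 3: Rs = 1000.0 ohm/sq

1000.0


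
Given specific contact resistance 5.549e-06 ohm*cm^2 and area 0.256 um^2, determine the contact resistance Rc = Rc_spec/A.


Step 1: Convert area to cm^2: 0.256 um^2 = 2.5600e-09 cm^2
Step 2: Rc = Rc_spec / A = 5.549e-06 / 2.5600e-09
Step 3: Rc = 2.17e+03 ohms

2.17e+03


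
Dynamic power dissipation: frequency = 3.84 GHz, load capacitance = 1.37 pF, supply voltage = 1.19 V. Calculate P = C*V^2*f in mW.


Step 1: V^2 = 1.19^2 = 1.4161 V^2
Step 2: P = C*V^2*f = 1.37e-12 F * 1.4161 * 3.84e9 Hz
Step 3: P = 7.44981888e-03 W
Step 4: P = 7.45 mW

7.45


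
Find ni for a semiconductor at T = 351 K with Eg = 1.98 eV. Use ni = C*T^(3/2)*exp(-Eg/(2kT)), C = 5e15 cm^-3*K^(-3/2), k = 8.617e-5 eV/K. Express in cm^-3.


Step 1: Compute kT = 8.617e-5 * 351 = 0.03024567 eV
Step 2: Exponent = -Eg/(2kT) = -1.98/(2*0.03024567) = -32.73196
Step 3: T^(3/2) = 351^1.5 = 6575.98
Step 4: ni = 5e15 * 6575.98 * exp(-32.73196) = 2.00e+05 cm^-3

2.00e+05


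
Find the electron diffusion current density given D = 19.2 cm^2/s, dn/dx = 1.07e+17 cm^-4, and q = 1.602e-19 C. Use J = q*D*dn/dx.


Step 1: J = q * D * (dn/dx)
Step 2: J = 1.602e-19 * 19.2 * 1.07e+17
Step 3: J = 3.29e-01 A/cm^2

3.29e-01


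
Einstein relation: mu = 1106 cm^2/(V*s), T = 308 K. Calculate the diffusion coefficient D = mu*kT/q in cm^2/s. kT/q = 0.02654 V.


Step 1: D = mu * (kT/q)
Step 2: D = 1106 * 0.02654
Step 3: D = 29.35 cm^2/s

29.35


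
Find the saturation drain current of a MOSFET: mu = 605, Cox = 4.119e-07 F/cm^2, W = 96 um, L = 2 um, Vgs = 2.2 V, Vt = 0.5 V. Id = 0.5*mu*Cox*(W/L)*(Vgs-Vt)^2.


Step 1: Overdrive voltage Vov = Vgs - Vt = 2.2 - 0.5 = 1.7 V
Step 2: W/L = 96/2 = 48
Step 3: Id = 0.5 * 605 * 4.119e-07 * 48 * 1.7^2
Step 4: Id = 1.73e-02 A

1.73e-02


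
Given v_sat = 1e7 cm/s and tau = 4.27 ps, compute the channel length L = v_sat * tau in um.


Step 1: tau in seconds = 4.27 ps * 1e-12 = 4.2700e-12 s
Step 2: L = v_sat * tau = 1e7 * 4.2700e-12 = 4.2700e-05 cm
Step 3: L in um = 4.2700e-05 * 1e4 = 0.427 um

0.427


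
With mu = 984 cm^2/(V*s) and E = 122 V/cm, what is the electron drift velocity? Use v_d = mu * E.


Step 1: v_d = mu * E
Step 2: v_d = 984 * 122 = 120048
Step 3: v_d = 1.20e+05 cm/s

1.20e+05


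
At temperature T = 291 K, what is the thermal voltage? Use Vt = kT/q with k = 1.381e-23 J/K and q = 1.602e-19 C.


Step 1: kT = 1.381e-23 * 291 = 4.01871e-21 J
Step 2: Vt = kT/q = 4.01871e-21 / 1.602e-19
Step 3: Vt = 0.02509 V

0.02509


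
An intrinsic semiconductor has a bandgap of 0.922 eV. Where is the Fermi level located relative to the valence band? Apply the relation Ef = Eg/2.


Step 1: For an intrinsic semiconductor, the Fermi level sits at midgap.
Step 2: Ef = Eg / 2 = 0.922 / 2 = 0.461 eV

0.461
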